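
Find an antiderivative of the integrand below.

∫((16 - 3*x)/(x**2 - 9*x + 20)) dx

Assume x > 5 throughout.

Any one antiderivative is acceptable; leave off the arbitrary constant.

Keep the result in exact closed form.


Answer: log(x - 5) - 4*log(x - 4).


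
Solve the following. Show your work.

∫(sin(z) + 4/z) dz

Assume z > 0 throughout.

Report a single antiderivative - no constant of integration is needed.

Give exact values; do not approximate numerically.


Step 1. Rewrite: now ∫(4/z) dz + ∫(sin(z)) dz.
Step 2. Evaluate the standard form: now -cos(z) + ∫(4/z) dz.
Step 3. Evaluate the standard form [assuming z > 0]: now 4*log(z) - cos(z).
Answer: 4*log(z) - cos(z).


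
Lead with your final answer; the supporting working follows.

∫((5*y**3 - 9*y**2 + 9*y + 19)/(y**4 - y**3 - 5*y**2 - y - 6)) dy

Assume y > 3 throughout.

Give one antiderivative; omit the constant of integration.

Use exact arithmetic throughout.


The answer is 2*log(y - 3) + 3*log(y + 2) - 4*atan(y).
Step 1. Decompose ∫((5*y**3 - 9*y**2 + 9*y + 19)/(y**4 - y**3 - 5*y**2 - y - 6)) dy by partial fractions, (5*y**3 - 9*y**2 + 9*y + 19)/(y**4 - y**3 - 5*y**2 - y - 6) = -4/(y**2 + 1) + 3/(y + 2) + 2/(y - 3): now ∫(2/(y - 3)) dy + ∫(3/(y + 2)) dy + ∫(-4/(y**2 + 1)) dy.
Step 2. Evaluate the standard form [assuming y > -2]: now 3*log(y + 2) + ∫(2/(y - 3)) dy + ∫(-4/(y**2 + 1)) dy.
Step 3. Evaluate the standard form [assuming y > 3]: now 2*log(y - 3) + 3*log(y + 2) + ∫(-4/(y**2 + 1)) dy.
Step 4. Evaluate the standard form: now 2*log(y - 3) + 3*log(y + 2) - 4*atan(y).
Answer: 2*log(y - 3) + 3*log(y + 2) - 4*atan(y).


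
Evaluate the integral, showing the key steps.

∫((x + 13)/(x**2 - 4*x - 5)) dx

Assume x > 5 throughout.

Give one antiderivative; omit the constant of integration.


Step 1. Decompose ∫((x + 13)/(x**2 - 4*x - 5)) dx by partial fractions, (x + 13)/(x**2 - 4*x - 5) = -2/(x + 1) + 3/(x - 5): now ∫(3/(x - 5)) dx + ∫(-2/(x + 1)) dx.
Step 2. Evaluate the standard form [assuming x > -1]: now -2*log(x + 1) + ∫(3/(x - 5)) dx.
Step 3. Evaluate the standard form [assuming x > 5]: now 3*log(x - 5) - 2*log(x + 1).
Answer: 3*log(x - 5) - 2*log(x + 1).


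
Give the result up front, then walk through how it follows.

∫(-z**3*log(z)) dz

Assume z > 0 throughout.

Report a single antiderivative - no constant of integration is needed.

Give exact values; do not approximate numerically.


The answer is -z**4*log(z)/4 + z**4/16.
Step 1. Integrate ∫(-z**3*log(z)) dz by parts with u = log(z), dv = (-z**3) dz, so v = -z**4/4 [assuming z > 0]: now -z**4*log(z)/4 + ∫(z**3/4) dz.
Step 2. Evaluate the standard form: now -z**4*log(z)/4 + z**4/16.
Answer: -z**4*log(z)/4 + z**4/16.


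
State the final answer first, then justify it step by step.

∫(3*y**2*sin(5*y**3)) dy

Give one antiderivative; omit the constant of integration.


The answer is -cos(5*y**3)/5.
Step 1. Substitute u = y**3, turning ∫(3*y**2*sin(5*y**3)) dy into ∫(sin(5*u)) du: now ∫(sin(5*u)) du.
Step 2. Evaluate the standard form: now -cos(5*u)/5.
Step 3. Substitute back u = y**3: now -cos(5*y**3)/5.
Answer: -cos(5*y**3)/5.


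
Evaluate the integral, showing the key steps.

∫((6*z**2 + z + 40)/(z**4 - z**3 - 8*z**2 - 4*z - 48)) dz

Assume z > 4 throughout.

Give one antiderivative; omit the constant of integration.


Step 1. Decompose ∫((6*z**2 + z + 40)/(z**4 - z**3 - 8*z**2 - 4*z - 48)) dz by partial fractions, (6*z**2 + z + 40)/(z**4 - z**3 - 8*z**2 - 4*z - 48) = -1/(z**2 + 4) - 1/(z + 3) + 1/(z - 4): now ∫(1/(z - 4)) dz + ∫(-1/(z + 3)) dz + ∫(-1/(z**2 + 4)) dz.
Step 2. Evaluate the standard form [assuming z > 4]: now log(z - 4) + ∫(-1/(z + 3)) dz + ∫(-1/(z**2 + 4)) dz.
Step 3. Evaluate the standard form [assuming z > -3]: now log(z - 4) - log(z + 3) + ∫(-1/(z**2 + 4)) dz.
Step 4. Evaluate the standard form: now log(z - 4) - log(z + 3) - atan(z/2)/2.
Answer: log(z - 4) - log(z + 3) - atan(z/2)/2.


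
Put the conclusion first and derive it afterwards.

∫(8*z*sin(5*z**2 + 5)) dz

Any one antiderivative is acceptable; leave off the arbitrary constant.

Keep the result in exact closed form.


The answer is -4*cos(5*z**2 + 5)/5.
Step 1. Substitute u = z**2 + 1, turning ∫(8*z*sin(5*z**2 + 5)) dz into ∫(4*sin(5*u)) du: now ∫(4*sin(5*u)) du.
Step 2. Evaluate the standard form: now -4*cos(5*u)/5.
Step 3. Substitute back u = z**2 + 1: now -4*cos(5*z**2 + 5)/5.
Answer: -4*cos(5*z**2 + 5)/5.


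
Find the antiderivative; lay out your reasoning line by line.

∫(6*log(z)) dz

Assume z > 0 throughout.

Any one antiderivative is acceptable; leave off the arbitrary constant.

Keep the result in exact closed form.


Step 1. Integrate ∫(6*log(z)) dz by parts with u = log(z), dv = (6) dz, so v = 6*z [assuming z > 0]: now 6*z*log(z) + ∫(-6) dz.
Step 2. Evaluate the standard form: now 6*z*log(z) - 6*z.
Answer: 6*z*log(z) - 6*z.


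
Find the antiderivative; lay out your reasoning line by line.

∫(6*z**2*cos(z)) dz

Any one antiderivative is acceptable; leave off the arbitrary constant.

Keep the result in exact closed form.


Step 1. Integrate ∫(6*z**2*cos(z)) dz by parts with u = z**2, dv = (6*cos(z)) dz, so v = 6*sin(z): now 6*z**2*sin(z) + ∫(-12*z*sin(z)) dz.
Step 2. Integrate ∫(-12*z*sin(z)) dz by parts with u = z, dv = (-12*sin(z)) dz, so v = 12*cos(z): now 6*z**2*sin(z) + 12*z*cos(z) + ∫(-12*cos(z)) dz.
Step 3. Evaluate the standard form: now 6*z**2*sin(z) + 12*z*cos(z) - 12*sin(z).
Answer: 6*z**2*sin(z) + 12*z*cos(z) - 12*sin(z).


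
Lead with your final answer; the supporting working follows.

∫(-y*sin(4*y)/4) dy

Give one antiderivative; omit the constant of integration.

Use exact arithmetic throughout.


The answer is y*cos(4*y)/16 - sin(4*y)/64.
Step 1. Integrate ∫(-y*sin(4*y)/4) dy by parts with u = y, dv = (-sin(4*y)/4) dy, so v = cos(4*y)/16: now y*cos(4*y)/16 + ∫(-cos(4*y)/16) dy.
Step 2. Evaluate the standard form: now y*cos(4*y)/16 - sin(4*y)/64.
Answer: y*cos(4*y)/16 - sin(4*y)/64.


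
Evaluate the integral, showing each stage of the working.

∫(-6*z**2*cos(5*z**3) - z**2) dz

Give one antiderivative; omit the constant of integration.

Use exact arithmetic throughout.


Step 1. Rewrite: now ∫(-z**2) dz + ∫(-6*z**2*cos(5*z**3)) dz.
Step 2. Substitute u = z**3, turning ∫(-6*z**2*cos(5*z**3)) dz into ∫(-2*cos(5*u)) du: now ∫(-z**2) dz + ∫(-2*cos(5*u)) du.
Step 3. Evaluate the standard form: now -2*sin(5*u)/5 + ∫(-z**2) dz.
Step 4. Substitute back u = z**3: now -2*sin(5*z**3)/5 + ∫(-z**2) dz.
Step 5. Evaluate the standard form: now -z**3/3 - 2*sin(5*z**3)/5.
Answer: -z**3/3 - 2*sin(5*z**3)/5.


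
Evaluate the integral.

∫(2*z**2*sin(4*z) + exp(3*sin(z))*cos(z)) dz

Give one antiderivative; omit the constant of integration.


Answer: -z**2*cos(4*z)/2 + z*sin(4*z)/4 + exp(3*sin(z))/3 + cos(4*z)/16.


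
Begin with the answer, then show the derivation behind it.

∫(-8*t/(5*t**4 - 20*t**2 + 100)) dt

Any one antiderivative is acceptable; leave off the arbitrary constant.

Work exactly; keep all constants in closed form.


The answer is -atan(t**2/4 - 1/2)/5.
Step 1. Substitute u = t**2 - 2, turning ∫(-8*t/(5*t**4 - 20*t**2 + 100)) dt into ∫(-4/(5*(u**2 + 16))) du: now ∫(-4/(5*(u**2 + 16))) du.
Step 2. Evaluate the standard form: now -atan(u/4)/5.
Step 3. Substitute back u = t**2 - 2: now -atan(t**2/4 - 1/2)/5.
Answer: -atan(t**2/4 - 1/2)/5.


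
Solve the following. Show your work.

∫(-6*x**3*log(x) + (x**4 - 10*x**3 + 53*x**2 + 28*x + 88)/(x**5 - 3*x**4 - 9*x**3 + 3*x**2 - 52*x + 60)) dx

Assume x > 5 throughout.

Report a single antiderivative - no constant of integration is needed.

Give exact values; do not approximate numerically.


Step 1. Rewrite: now ∫(-6*x**3*log(x)) dx + ∫((x**4 - 10*x**3 + 53*x**2 + 28*x + 88)/(x**5 - 3*x**4 - 9*x**3 + 3*x**2 - 52*x + 60)) dx.
Step 2. Integrate ∫(-6*x**3*log(x)) dx by parts with u = log(x), dv = (-6*x**3) dx, so v = -3*x**4/2 [assuming x > 0]: now -3*x**4*log(x)/2 + ∫(3*x**3/2) dx + ∫((x**4 - 10*x**3 + 53*x**2 + 28*x + 88)/(x**5 - 3*x**4 - 9*x**3 + 3*x**2 - 52*x + 60)) dx.
Step 3. Evaluate the standard form: now -3*x**4*log(x)/2 + 3*x**4/8 + ∫((x**4 - 10*x**3 + 53*x**2 + 28*x + 88)/(x**5 - 3*x**4 - 9*x**3 + 3*x**2 - 52*x + 60)) dx.
Step 4. Decompose ∫((x**4 - 10*x**3 + 53*x**2 + 28*x + 88)/(x**5 - 3*x**4 - 9*x**3 + 3*x**2 - 52*x + 60)) dx by partial fractions, (x**4 - 10*x**3 + 53*x**2 + 28*x + 88)/(x**5 - 3*x**4 - 9*x**3 + 3*x**2 - 52*x + 60) = -4/(x**2 + 4) + 2/(x + 3) - 2/(x - 1) + 1/(x - 5): now -3*x**4*log(x)/2 + 3*x**4/8 + ∫(1/(x - 5)) dx + ∫(-2/(x - 1)) dx + ∫(2/(x + 3)) dx + ∫(-4/(x**2 + 4)) dx.
Step 5. Evaluate the standard form [assuming x > -3]: now -3*x**4*log(x)/2 + 3*x**4/8 + 2*log(x + 3) + ∫(1/(x - 5)) dx + ∫(-2/(x - 1)) dx + ∫(-4/(x**2 + 4)) dx.
Step 6. Evaluate the standard form [assuming x > 1]: now -3*x**4*log(x)/2 + 3*x**4/8 - 2*log(x - 1) + 2*log(x + 3) + ∫(1/(x - 5)) dx + ∫(-4/(x**2 + 4)) dx.
Step 7. Evaluate the standard form [assuming x > 5]: now -3*x**4*log(x)/2 + 3*x**4/8 + log(x - 5) - 2*log(x - 1) + 2*log(x + 3) + ∫(-4/(x**2 + 4)) dx.
Step 8. Evaluate the standard form: now -3*x**4*log(x)/2 + 3*x**4/8 + log(x - 5) - 2*log(x - 1) + 2*log(x + 3) - 2*atan(x/2).
Answer: -3*x**4*log(x)/2 + 3*x**4/8 + log(x - 5) - 2*log(x - 1) + 2*log(x + 3) - 2*atan(x/2).


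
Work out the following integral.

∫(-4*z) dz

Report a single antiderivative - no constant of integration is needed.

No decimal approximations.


Answer: -2*z**2.


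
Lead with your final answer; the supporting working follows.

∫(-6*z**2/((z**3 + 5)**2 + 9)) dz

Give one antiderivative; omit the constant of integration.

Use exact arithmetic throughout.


The answer is -2*atan(z**3/3 + 5/3)/3.
Step 1. Substitute u = z**3 + 5, turning ∫(-6*z**2/((z**3 + 5)**2 + 9)) dz into ∫(-2/(u**2 + 9)) du: now ∫(-2/(u**2 + 9)) du.
Step 2. Evaluate the standard form: now -2*atan(u/3)/3.
Step 3. Substitute back u = z**3 + 5: now -2*atan(z**3/3 + 5/3)/3.
Answer: -2*atan(z**3/3 + 5/3)/3.


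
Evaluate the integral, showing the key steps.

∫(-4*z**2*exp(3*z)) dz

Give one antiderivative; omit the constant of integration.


Step 1. Integrate ∫(-4*z**2*exp(3*z)) dz by parts with u = z**2, dv = (-4*exp(3*z)) dz, so v = -4*exp(3*z)/3: now -4*z**2*exp(3*z)/3 + ∫(8*z*exp(3*z)/3) dz.
Step 2. Integrate ∫(8*z*exp(3*z)/3) dz by parts with u = z, dv = (8*exp(3*z)/3) dz, so v = 8*exp(3*z)/9: now -4*z**2*exp(3*z)/3 + 8*z*exp(3*z)/9 + ∫(-8*exp(3*z)/9) dz.
Step 3. Evaluate the standard form: now -4*z**2*exp(3*z)/3 + 8*z*exp(3*z)/9 - 8*exp(3*z)/27.
Answer: -4*z**2*exp(3*z)/3 + 8*z*exp(3*z)/9 - 8*exp(3*z)/27.


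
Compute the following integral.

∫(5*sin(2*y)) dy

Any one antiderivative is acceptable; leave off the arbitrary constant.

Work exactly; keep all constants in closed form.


Answer: -5*cos(2*y)/2.


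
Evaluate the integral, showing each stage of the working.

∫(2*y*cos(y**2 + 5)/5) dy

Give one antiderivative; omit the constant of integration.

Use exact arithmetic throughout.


Step 1. Substitute u = y**2 + 5, turning ∫(2*y*cos(y**2 + 5)/5) dy into ∫(cos(u)/5) du: now ∫(cos(u)/5) du.
Step 2. Evaluate the standard form: now sin(u)/5.
Step 3. Substitute back u = y**2 + 5: now sin(y**2 + 5)/5.
Answer: sin(y**2 + 5)/5.


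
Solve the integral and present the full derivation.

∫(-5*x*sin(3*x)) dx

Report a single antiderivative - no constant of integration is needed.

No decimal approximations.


Step 1. Integrate ∫(-5*x*sin(3*x)) dx by parts with u = x, dv = (-5*sin(3*x)) dx, so v = 5*cos(3*x)/3: now 5*x*cos(3*x)/3 + ∫(-5*cos(3*x)/3) dx.
Step 2. Evaluate the standard form: now 5*x*cos(3*x)/3 - 5*sin(3*x)/9.
Answer: 5*x*cos(3*x)/3 - 5*sin(3*x)/9.


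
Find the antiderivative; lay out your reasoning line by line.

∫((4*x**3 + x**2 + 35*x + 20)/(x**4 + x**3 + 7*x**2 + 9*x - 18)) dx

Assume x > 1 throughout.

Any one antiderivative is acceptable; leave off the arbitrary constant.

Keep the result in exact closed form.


Step 1. Decompose ∫((4*x**3 + x**2 + 35*x + 20)/(x**4 + x**3 + 7*x**2 + 9*x - 18)) dx by partial fractions, (4*x**3 + x**2 + 35*x + 20)/(x**4 + x**3 + 7*x**2 + 9*x - 18) = -1/(x**2 + 9) + 2/(x + 2) + 2/(x - 1): now ∫(2/(x - 1)) dx + ∫(2/(x + 2)) dx + ∫(-1/(x**2 + 9)) dx.
Step 2. Evaluate the standard form [assuming x > 1]: now 2*log(x - 1) + ∫(2/(x + 2)) dx + ∫(-1/(x**2 + 9)) dx.
Step 3. Evaluate the standard form [assuming x > -2]: now 2*log(x - 1) + 2*log(x + 2) + ∫(-1/(x**2 + 9)) dx.
Step 4. Evaluate the standard form: now 2*log(x - 1) + 2*log(x + 2) - atan(x/3)/3.
Answer: 2*log(x - 1) + 2*log(x + 2) - atan(x/3)/3.


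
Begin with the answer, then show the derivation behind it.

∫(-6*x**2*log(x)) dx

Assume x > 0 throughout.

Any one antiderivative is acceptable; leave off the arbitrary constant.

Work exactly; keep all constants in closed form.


The answer is -2*x**3*log(x) + 2*x**3/3.
Step 1. Integrate ∫(-6*x**2*log(x)) dx by parts with u = log(x), dv = (-6*x**2) dx, so v = -2*x**3 [assuming x > 0]: now -2*x**3*log(x) + ∫(2*x**2) dx.
Step 2. Evaluate the standard form: now -2*x**3*log(x) + 2*x**3/3.
Answer: -2*x**3*log(x) + 2*x**3/3.


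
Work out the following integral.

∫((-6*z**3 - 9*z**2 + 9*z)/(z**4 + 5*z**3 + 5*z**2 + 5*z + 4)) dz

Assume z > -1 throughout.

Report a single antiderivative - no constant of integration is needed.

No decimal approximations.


Answer: -2*log(z + 1) - 4*log(z + 4) + 3*atan(z).


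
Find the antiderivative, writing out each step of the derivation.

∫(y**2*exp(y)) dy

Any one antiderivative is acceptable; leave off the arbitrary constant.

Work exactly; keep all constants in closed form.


Step 1. Integrate ∫(y**2*exp(y)) dy by parts with u = y**2, dv = (exp(y)) dy, so v = exp(y): now y**2*exp(y) + ∫(-2*y*exp(y)) dy.
Step 2. Integrate ∫(-2*y*exp(y)) dy by parts with u = y, dv = (-2*exp(y)) dy, so v = -2*exp(y): now y**2*exp(y) - 2*y*exp(y) + ∫(2*exp(y)) dy.
Step 3. Evaluate the standard form: now y**2*exp(y) - 2*y*exp(y) + 2*exp(y).
Answer: y**2*exp(y) - 2*y*exp(y) + 2*exp(y).


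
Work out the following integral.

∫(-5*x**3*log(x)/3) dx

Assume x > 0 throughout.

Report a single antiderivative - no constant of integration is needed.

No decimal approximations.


Answer: -5*x**4*log(x)/12 + 5*x**4/48.


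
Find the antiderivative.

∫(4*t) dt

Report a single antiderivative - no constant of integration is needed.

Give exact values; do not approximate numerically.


Answer: 2*t**2.


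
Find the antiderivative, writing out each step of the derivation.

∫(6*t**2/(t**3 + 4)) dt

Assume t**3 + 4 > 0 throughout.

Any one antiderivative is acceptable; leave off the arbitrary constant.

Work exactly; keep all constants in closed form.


Step 1. Substitute u = t**3 + 4, turning ∫(6*t**2/(t**3 + 4)) dt into ∫(2/u) du: now ∫(2/u) du.
Step 2. Evaluate the standard form [assuming u > 0]: now 2*log(u).
Step 3. Substitute back u = t**3 + 4: now 2*log(t**3 + 4).
Answer: 2*log(t**3 + 4).


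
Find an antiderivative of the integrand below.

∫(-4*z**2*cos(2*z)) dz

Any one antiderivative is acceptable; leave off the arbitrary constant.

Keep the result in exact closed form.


Answer: -2*z**2*sin(2*z) - 2*z*cos(2*z) + sin(2*z).


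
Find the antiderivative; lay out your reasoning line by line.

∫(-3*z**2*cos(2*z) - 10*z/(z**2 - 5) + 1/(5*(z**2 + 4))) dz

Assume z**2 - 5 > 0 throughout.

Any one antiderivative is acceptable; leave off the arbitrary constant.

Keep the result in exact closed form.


Step 1. Rewrite: now ∫(-10*z/(z**2 - 5)) dz + ∫(-3*z**2*cos(2*z)) dz + ∫(1/(5*(z**2 + 4))) dz.
Step 2. Evaluate the standard form: now atan(z/2)/10 + ∫(-10*z/(z**2 - 5)) dz + ∫(-3*z**2*cos(2*z)) dz.
Step 3. Integrate ∫(-3*z**2*cos(2*z)) dz by parts with u = z**2, dv = (-3*cos(2*z)) dz, so v = -3*sin(2*z)/2: now -3*z**2*sin(2*z)/2 + atan(z/2)/10 + ∫(-10*z/(z**2 - 5)) dz + ∫(3*z*sin(2*z)) dz.
Step 4. Integrate ∫(3*z*sin(2*z)) dz by parts with u = z, dv = (3*sin(2*z)) dz, so v = -3*cos(2*z)/2: now -3*z**2*sin(2*z)/2 - 3*z*cos(2*z)/2 + atan(z/2)/10 + ∫(-10*z/(z**2 - 5)) dz + ∫(3*cos(2*z)/2) dz.
Step 5. Evaluate the standard form: now -3*z**2*sin(2*z)/2 - 3*z*cos(2*z)/2 + 3*sin(2*z)/4 + atan(z/2)/10 + ∫(-10*z/(z**2 - 5)) dz.
Step 6. Substitute u = z**2 - 5, turning ∫(-10*z/(z**2 - 5)) dz into ∫(-5/u) du: now -3*z**2*sin(2*z)/2 - 3*z*cos(2*z)/2 + 3*sin(2*z)/4 + atan(z/2)/10 + ∫(-5/u) du.
Step 7. Evaluate the standard form [assuming u > 0]: now -3*z**2*sin(2*z)/2 - 3*z*cos(2*z)/2 - 5*log(u) + 3*sin(2*z)/4 + atan(z/2)/10.
Step 8. Substitute back u = z**2 - 5: now -3*z**2*sin(2*z)/2 - 3*z*cos(2*z)/2 - 5*log(z**2 - 5) + 3*sin(2*z)/4 + atan(z/2)/10.
Answer: -3*z**2*sin(2*z)/2 - 3*z*cos(2*z)/2 - 5*log(z**2 - 5) + 3*sin(2*z)/4 + atan(z/2)/10.


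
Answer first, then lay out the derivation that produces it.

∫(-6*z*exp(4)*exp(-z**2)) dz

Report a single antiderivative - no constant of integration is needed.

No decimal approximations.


The answer is 3*exp(4 - z**2).
Step 1. Substitute u = z**2 - 4, turning ∫(-6*z*exp(4)*exp(-z**2)) dz into ∫(-3*exp(-u)) du: now ∫(-3*exp(-u)) du.
Step 2. Evaluate the standard form: now 3*exp(-u).
Step 3. Substitute back u = z**2 - 4: now 3*exp(4 - z**2).
Answer: 3*exp(4 - z**2).


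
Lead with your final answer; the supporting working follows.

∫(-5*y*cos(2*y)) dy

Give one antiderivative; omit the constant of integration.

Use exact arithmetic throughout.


The answer is -5*y*sin(2*y)/2 - 5*cos(2*y)/4.
Step 1. Integrate ∫(-5*y*cos(2*y)) dy by parts with u = y, dv = (-5*cos(2*y)) dy, so v = -5*sin(2*y)/2: now -5*y*sin(2*y)/2 + ∫(5*sin(2*y)/2) dy.
Step 2. Evaluate the standard form: now -5*y*sin(2*y)/2 - 5*cos(2*y)/4.
Answer: -5*y*sin(2*y)/2 - 5*cos(2*y)/4.


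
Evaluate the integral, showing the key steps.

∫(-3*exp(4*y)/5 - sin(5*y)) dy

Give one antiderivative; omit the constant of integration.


Step 1. Rewrite: now ∫(-3*exp(4*y)/5) dy + ∫(-sin(5*y)) dy.
Step 2. Evaluate the standard form: now cos(5*y)/5 + ∫(-3*exp(4*y)/5) dy.
Step 3. Evaluate the standard form: now -3*exp(4*y)/20 + cos(5*y)/5.
Answer: -3*exp(4*y)/20 + cos(5*y)/5.


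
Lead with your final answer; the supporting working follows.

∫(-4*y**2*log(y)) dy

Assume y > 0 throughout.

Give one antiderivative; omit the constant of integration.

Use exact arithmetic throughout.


The answer is -4*y**3*log(y)/3 + 4*y**3/9.
Step 1. Integrate ∫(-4*y**2*log(y)) dy by parts with u = log(y), dv = (-4*y**2) dy, so v = -4*y**3/3 [assuming y > 0]: now -4*y**3*log(y)/3 + ∫(4*y**2/3) dy.
Step 2. Evaluate the standard form: now -4*y**3*log(y)/3 + 4*y**3/9.
Answer: -4*y**3*log(y)/3 + 4*y**3/9.


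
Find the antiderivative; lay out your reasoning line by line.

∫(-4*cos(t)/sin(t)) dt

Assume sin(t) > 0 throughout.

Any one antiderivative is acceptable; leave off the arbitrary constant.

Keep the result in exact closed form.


Step 1. Substitute u = sin(t), turning ∫(-4*cos(t)/sin(t)) dt into ∫(-4/u) du: now ∫(-4/u) du.
Step 2. Evaluate the standard form [assuming u > 0]: now -4*log(u).
Step 3. Substitute back u = sin(t): now -4*log(sin(t)).
Answer: -4*log(sin(t)).


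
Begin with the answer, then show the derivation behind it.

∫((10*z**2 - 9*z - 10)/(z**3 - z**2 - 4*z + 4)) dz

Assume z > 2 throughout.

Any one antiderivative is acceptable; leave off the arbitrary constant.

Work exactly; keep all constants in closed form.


The answer is 3*log(z - 2) + 3*log(z - 1) + 4*log(z + 2).
Step 1. Decompose ∫((10*z**2 - 9*z - 10)/(z**3 - z**2 - 4*z + 4)) dz by partial fractions, (10*z**2 - 9*z - 10)/(z**3 - z**2 - 4*z + 4) = 4/(z + 2) + 3/(z - 1) + 3/(z - 2): now ∫(3/(z - 2)) dz + ∫(3/(z - 1)) dz + ∫(4/(z + 2)) dz.
Step 2. Evaluate the standard form [assuming z > 1]: now 3*log(z - 1) + ∫(3/(z - 2)) dz + ∫(4/(z + 2)) dz.
Step 3. Evaluate the standard form [assuming z > -2]: now 3*log(z - 1) + 4*log(z + 2) + ∫(3/(z - 2)) dz.
Step 4. Evaluate the standard form [assuming z > 2]: now 3*log(z - 2) + 3*log(z - 1) + 4*log(z + 2).
Answer: 3*log(z - 2) + 3*log(z - 1) + 4*log(z + 2).


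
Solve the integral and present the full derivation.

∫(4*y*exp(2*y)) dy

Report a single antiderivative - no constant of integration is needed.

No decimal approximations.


Step 1. Integrate ∫(4*y*exp(2*y)) dy by parts with u = y, dv = (4*exp(2*y)) dy, so v = 2*exp(2*y): now 2*y*exp(2*y) + ∫(-2*exp(2*y)) dy.
Step 2. Evaluate the standard form: now 2*y*exp(2*y) - exp(2*y).
Answer: 2*y*exp(2*y) - exp(2*y).


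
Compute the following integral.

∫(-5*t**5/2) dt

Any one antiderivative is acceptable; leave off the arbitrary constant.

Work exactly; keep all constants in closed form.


Answer: -5*t**6/12.


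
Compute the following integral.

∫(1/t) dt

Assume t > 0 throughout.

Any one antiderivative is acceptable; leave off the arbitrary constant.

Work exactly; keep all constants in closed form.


Answer: log(t).


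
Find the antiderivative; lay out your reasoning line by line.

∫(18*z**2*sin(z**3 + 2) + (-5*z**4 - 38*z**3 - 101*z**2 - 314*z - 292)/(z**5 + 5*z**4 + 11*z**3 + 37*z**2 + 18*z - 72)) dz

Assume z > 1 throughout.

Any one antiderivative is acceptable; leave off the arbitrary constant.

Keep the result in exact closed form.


Step 1. Rewrite: now ∫(18*z**2*sin(z**3 + 2)) dz + ∫((-5*z**4 - 38*z**3 - 101*z**2 - 314*z - 292)/(z**5 + 5*z**4 + 11*z**3 + 37*z**2 + 18*z - 72)) dz.
Step 2. Decompose ∫((-5*z**4 - 38*z**3 - 101*z**2 - 314*z - 292)/(z**5 + 5*z**4 + 11*z**3 + 37*z**2 + 18*z - 72)) dz by partial fractions, (-5*z**4 - 38*z**3 - 101*z**2 - 314*z - 292)/(z**5 + 5*z**4 + 11*z**3 + 37*z**2 + 18*z - 72) = -4/(z**2 + 9) + 2/(z + 4) - 2/(z + 2) - 5/(z - 1): now ∫(18*z**2*sin(z**3 + 2)) dz + ∫(-5/(z - 1)) dz + ∫(-2/(z + 2)) dz + ∫(2/(z + 4)) dz + ∫(-4/(z**2 + 9)) dz.
Step 3. Evaluate the standard form [assuming z > 1]: now -5*log(z - 1) + ∫(18*z**2*sin(z**3 + 2)) dz + ∫(-2/(z + 2)) dz + ∫(2/(z + 4)) dz + ∫(-4/(z**2 + 9)) dz.
Step 4. Evaluate the standard form [assuming z > -4]: now -5*log(z - 1) + 2*log(z + 4) + ∫(18*z**2*sin(z**3 + 2)) dz + ∫(-2/(z + 2)) dz + ∫(-4/(z**2 + 9)) dz.
Step 5. Evaluate the standard form [assuming z > -2]: now -5*log(z - 1) - 2*log(z + 2) + 2*log(z + 4) + ∫(18*z**2*sin(z**3 + 2)) dz + ∫(-4/(z**2 + 9)) dz.
Step 6. Evaluate the standard form: now -5*log(z - 1) - 2*log(z + 2) + 2*log(z + 4) - 4*atan(z/3)/3 + ∫(18*z**2*sin(z**3 + 2)) dz.
Step 7. Substitute u = z**3 + 2, turning ∫(18*z**2*sin(z**3 + 2)) dz into ∫(6*sin(u)) du: now -5*log(z - 1) - 2*log(z + 2) + 2*log(z + 4) - 4*atan(z/3)/3 + ∫(6*sin(u)) du.
Step 8. Evaluate the standard form: now -5*log(z - 1) - 2*log(z + 2) + 2*log(z + 4) - 6*cos(u) - 4*atan(z/3)/3.
Step 9. Substitute back u = z**3 + 2: now -5*log(z - 1) - 2*log(z + 2) + 2*log(z + 4) - 6*cos(z**3 + 2) - 4*atan(z/3)/3.
Answer: -5*log(z - 1) - 2*log(z + 2) + 2*log(z + 4) - 6*cos(z**3 + 2) - 4*atan(z/3)/3.


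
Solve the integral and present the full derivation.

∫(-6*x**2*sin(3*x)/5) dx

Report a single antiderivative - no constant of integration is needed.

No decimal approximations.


Step 1. Integrate ∫(-6*x**2*sin(3*x)/5) dx by parts with u = x**2, dv = (-6*sin(3*x)/5) dx, so v = 2*cos(3*x)/5: now 2*x**2*cos(3*x)/5 + ∫(-4*x*cos(3*x)/5) dx.
Step 2. Integrate ∫(-4*x*cos(3*x)/5) dx by parts with u = x, dv = (-4*cos(3*x)/5) dx, so v = -4*sin(3*x)/15: now 2*x**2*cos(3*x)/5 - 4*x*sin(3*x)/15 + ∫(4*sin(3*x)/15) dx.
Step 3. Evaluate the standard form: now 2*x**2*cos(3*x)/5 - 4*x*sin(3*x)/15 - 4*cos(3*x)/45.
Answer: 2*x**2*cos(3*x)/5 - 4*x*sin(3*x)/15 - 4*cos(3*x)/45.


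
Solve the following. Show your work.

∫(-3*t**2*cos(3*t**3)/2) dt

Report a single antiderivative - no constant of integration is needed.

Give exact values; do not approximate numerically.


Step 1. Substitute u = t**3, turning ∫(-3*t**2*cos(3*t**3)/2) dt into ∫(-cos(3*u)/2) du: now ∫(-cos(3*u)/2) du.
Step 2. Evaluate the standard form: now -sin(3*u)/6.
Step 3. Substitute back u = t**3: now -sin(3*t**3)/6.
Answer: -sin(3*t**3)/6.


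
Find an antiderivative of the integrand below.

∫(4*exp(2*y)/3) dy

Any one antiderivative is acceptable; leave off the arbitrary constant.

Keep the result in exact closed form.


Answer: 2*exp(2*y)/3.


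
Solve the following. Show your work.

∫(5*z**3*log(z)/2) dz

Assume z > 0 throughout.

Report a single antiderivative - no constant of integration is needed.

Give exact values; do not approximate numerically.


Step 1. Integrate ∫(5*z**3*log(z)/2) dz by parts with u = log(z), dv = (5*z**3/2) dz, so v = 5*z**4/8 [assuming z > 0]: now 5*z**4*log(z)/8 + ∫(-5*z**3/8) dz.
Step 2. Evaluate the standard form: now 5*z**4*log(z)/8 - 5*z**4/32.
Answer: 5*z**4*log(z)/8 - 5*z**4/32.


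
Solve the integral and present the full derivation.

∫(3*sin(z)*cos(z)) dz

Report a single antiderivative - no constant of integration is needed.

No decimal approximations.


Step 1. Substitute u = sin(z), turning ∫(3*sin(z)*cos(z)) dz into ∫(3*u) du: now ∫(3*u) du.
Step 2. Evaluate the standard form: now 3*u**2/2.
Step 3. Substitute back u = sin(z): now 3*sin(z)**2/2.
Answer: 3*sin(z)**2/2.


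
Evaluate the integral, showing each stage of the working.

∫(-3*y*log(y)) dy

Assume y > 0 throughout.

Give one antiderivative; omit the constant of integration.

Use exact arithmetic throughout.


Step 1. Integrate ∫(-3*y*log(y)) dy by parts with u = log(y), dv = (-3*y) dy, so v = -3*y**2/2 [assuming y > 0]: now -3*y**2*log(y)/2 + ∫(3*y/2) dy.
Step 2. Evaluate the standard form: now -3*y**2*log(y)/2 + 3*y**2/4.
Answer: -3*y**2*log(y)/2 + 3*y**2/4.


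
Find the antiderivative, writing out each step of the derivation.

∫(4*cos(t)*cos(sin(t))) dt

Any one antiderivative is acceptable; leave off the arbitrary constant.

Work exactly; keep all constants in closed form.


Step 1. Substitute u = sin(t), turning ∫(4*cos(t)*cos(sin(t))) dt into ∫(4*cos(u)) du: now ∫(4*cos(u)) du.
Step 2. Evaluate the standard form: now 4*sin(u).
Step 3. Substitute back u = sin(t): now 4*sin(sin(t)).
Answer: 4*sin(sin(t)).


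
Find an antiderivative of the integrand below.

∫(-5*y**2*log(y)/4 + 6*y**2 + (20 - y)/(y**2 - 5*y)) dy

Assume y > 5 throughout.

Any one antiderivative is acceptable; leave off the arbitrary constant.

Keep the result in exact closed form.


Answer: -5*y**3*log(y)/12 + 77*y**3/36 - 4*log(y) + 3*log(y - 5).


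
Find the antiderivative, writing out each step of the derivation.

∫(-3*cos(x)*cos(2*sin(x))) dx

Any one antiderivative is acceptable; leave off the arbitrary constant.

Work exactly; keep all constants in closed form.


Step 1. Substitute u = sin(x), turning ∫(-3*cos(x)*cos(2*sin(x))) dx into ∫(-3*cos(2*u)) du: now ∫(-3*cos(2*u)) du.
Step 2. Evaluate the standard form: now -3*sin(2*u)/2.
Step 3. Substitute back u = sin(x): now -3*sin(2*sin(x))/2.
Answer: -3*sin(2*sin(x))/2.


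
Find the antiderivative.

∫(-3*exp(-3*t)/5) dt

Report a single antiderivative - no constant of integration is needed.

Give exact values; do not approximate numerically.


Answer: exp(-3*t)/5.


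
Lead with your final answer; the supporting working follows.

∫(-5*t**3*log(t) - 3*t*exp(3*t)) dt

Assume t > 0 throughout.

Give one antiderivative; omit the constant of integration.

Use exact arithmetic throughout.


The answer is -5*t**4*log(t)/4 + 5*t**4/16 - t*exp(3*t) + exp(3*t)/3.
Step 1. Rewrite: now ∫(-3*t*exp(3*t)) dt + ∫(-5*t**3*log(t)) dt.
Step 2. Integrate ∫(-3*t*exp(3*t)) dt by parts with u = t, dv = (-3*exp(3*t)) dt, so v = -exp(3*t): now -t*exp(3*t) + ∫(-5*t**3*log(t)) dt + ∫(exp(3*t)) dt.
Step 3. Evaluate the standard form: now -t*exp(3*t) + exp(3*t)/3 + ∫(-5*t**3*log(t)) dt.
Step 4. Integrate ∫(-5*t**3*log(t)) dt by parts with u = log(t), dv = (-5*t**3) dt, so v = -5*t**4/4 [assuming t > 0]: now -5*t**4*log(t)/4 - t*exp(3*t) + exp(3*t)/3 + ∫(5*t**3/4) dt.
Step 5. Evaluate the standard form: now -5*t**4*log(t)/4 + 5*t**4/16 - t*exp(3*t) + exp(3*t)/3.
Answer: -5*t**4*log(t)/4 + 5*t**4/16 - t*exp(3*t) + exp(3*t)/3.


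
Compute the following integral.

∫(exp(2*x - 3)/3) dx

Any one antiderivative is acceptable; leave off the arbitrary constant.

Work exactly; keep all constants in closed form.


Answer: exp(2*x - 3)/6.


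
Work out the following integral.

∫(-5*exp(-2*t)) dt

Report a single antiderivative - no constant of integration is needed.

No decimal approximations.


Answer: 5*exp(-2*t)/2.


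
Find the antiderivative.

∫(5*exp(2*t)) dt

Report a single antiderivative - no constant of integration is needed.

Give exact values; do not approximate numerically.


Answer: 5*exp(2*t)/2.


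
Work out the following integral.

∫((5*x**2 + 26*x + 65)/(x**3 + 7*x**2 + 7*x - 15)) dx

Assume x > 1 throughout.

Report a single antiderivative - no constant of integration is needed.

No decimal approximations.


Answer: 4*log(x - 1) - 4*log(x + 3) + 5*log(x + 5).


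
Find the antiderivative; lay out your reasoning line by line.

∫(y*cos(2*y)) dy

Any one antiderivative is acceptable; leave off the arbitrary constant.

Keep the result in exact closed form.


Step 1. Integrate ∫(y*cos(2*y)) dy by parts with u = y, dv = (cos(2*y)) dy, so v = sin(2*y)/2: now y*sin(2*y)/2 + ∫(-sin(2*y)/2) dy.
Step 2. Evaluate the standard form: now y*sin(2*y)/2 + cos(2*y)/4.
Answer: y*sin(2*y)/2 + cos(2*y)/4.


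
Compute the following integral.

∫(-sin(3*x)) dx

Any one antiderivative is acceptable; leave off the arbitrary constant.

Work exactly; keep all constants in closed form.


Answer: cos(3*x)/3.


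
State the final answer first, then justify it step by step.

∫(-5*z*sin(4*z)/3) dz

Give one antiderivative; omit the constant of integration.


The answer is 5*z*cos(4*z)/12 - 5*sin(4*z)/48.
Step 1. Integrate ∫(-5*z*sin(4*z)/3) dz by parts with u = z, dv = (-5*sin(4*z)/3) dz, so v = 5*cos(4*z)/12: now 5*z*cos(4*z)/12 + ∫(-5*cos(4*z)/12) dz.
Step 2. Evaluate the standard form: now 5*z*cos(4*z)/12 - 5*sin(4*z)/48.
Answer: 5*z*cos(4*z)/12 - 5*sin(4*z)/48.


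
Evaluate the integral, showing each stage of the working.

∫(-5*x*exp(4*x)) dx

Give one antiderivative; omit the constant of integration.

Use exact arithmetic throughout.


Step 1. Integrate ∫(-5*x*exp(4*x)) dx by parts with u = x, dv = (-5*exp(4*x)) dx, so v = -5*exp(4*x)/4: now -5*x*exp(4*x)/4 + ∫(5*exp(4*x)/4) dx.
Step 2. Evaluate the standard form: now -5*x*exp(4*x)/4 + 5*exp(4*x)/16.
Answer: -5*x*exp(4*x)/4 + 5*exp(4*x)/16.


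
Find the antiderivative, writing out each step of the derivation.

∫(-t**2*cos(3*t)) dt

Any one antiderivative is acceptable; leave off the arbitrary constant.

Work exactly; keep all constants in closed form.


Step 1. Integrate ∫(-t**2*cos(3*t)) dt by parts with u = t**2, dv = (-cos(3*t)) dt, so v = -sin(3*t)/3: now -t**2*sin(3*t)/3 + ∫(2*t*sin(3*t)/3) dt.
Step 2. Integrate ∫(2*t*sin(3*t)/3) dt by parts with u = t, dv = (2*sin(3*t)/3) dt, so v = -2*cos(3*t)/9: now -t**2*sin(3*t)/3 - 2*t*cos(3*t)/9 + ∫(2*cos(3*t)/9) dt.
Step 3. Evaluate the standard form: now -t**2*sin(3*t)/3 - 2*t*cos(3*t)/9 + 2*sin(3*t)/27.
Answer: -t**2*sin(3*t)/3 - 2*t*cos(3*t)/9 + 2*sin(3*t)/27.


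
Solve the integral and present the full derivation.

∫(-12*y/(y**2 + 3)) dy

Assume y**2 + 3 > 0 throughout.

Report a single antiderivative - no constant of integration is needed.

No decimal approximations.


Step 1. Substitute u = y**2 + 3, turning ∫(-12*y/(y**2 + 3)) dy into ∫(-6/u) du: now ∫(-6/u) du.
Step 2. Evaluate the standard form [assuming u > 0]: now -6*log(u).
Step 3. Substitute back u = y**2 + 3: now -6*log(y**2 + 3).
Answer: -6*log(y**2 + 3).


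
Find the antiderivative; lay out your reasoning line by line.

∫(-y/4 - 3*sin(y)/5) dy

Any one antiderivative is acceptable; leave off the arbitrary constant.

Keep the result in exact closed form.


Step 1. Rewrite: now ∫(-y/4) dy + ∫(-3*sin(y)/5) dy.
Step 2. Evaluate the standard form: now 3*cos(y)/5 + ∫(-y/4) dy.
Step 3. Evaluate the standard form: now -y**2/8 + 3*cos(y)/5.
Answer: -y**2/8 + 3*cos(y)/5.


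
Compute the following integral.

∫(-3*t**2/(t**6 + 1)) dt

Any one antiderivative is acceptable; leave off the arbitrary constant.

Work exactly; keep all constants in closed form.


Answer: -atan(t**3).


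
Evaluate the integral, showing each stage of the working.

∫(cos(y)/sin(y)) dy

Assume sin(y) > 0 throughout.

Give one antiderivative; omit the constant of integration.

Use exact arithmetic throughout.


Step 1. Substitute u = sin(y), turning ∫(cos(y)/sin(y)) dy into ∫(1/u) du: now ∫(1/u) du.
Step 2. Evaluate the standard form [assuming u > 0]: now log(u).
Step 3. Substitute back u = sin(y): now log(sin(y)).
Answer: log(sin(y)).


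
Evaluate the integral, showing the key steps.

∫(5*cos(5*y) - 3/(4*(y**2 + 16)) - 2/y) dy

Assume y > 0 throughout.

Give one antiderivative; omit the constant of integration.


Step 1. Rewrite: now ∫(-2/y) dy + ∫(-3/(4*(y**2 + 16))) dy + ∫(5*cos(5*y)) dy.
Step 2. Evaluate the standard form [assuming y > 0]: now -2*log(y) + ∫(-3/(4*(y**2 + 16))) dy + ∫(5*cos(5*y)) dy.
Step 3. Evaluate the standard form: now -2*log(y) + sin(5*y) + ∫(-3/(4*(y**2 + 16))) dy.
Step 4. Evaluate the standard form: now -2*log(y) + sin(5*y) - 3*atan(y/4)/16.
Answer: -2*log(y) + sin(5*y) - 3*atan(y/4)/16.


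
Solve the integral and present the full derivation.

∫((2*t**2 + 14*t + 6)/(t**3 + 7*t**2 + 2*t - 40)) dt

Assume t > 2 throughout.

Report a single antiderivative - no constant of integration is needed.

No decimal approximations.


Step 1. Decompose ∫((2*t**2 + 14*t + 6)/(t**3 + 7*t**2 + 2*t - 40)) dt by partial fractions, (2*t**2 + 14*t + 6)/(t**3 + 7*t**2 + 2*t - 40) = -2/(t + 5) + 3/(t + 4) + 1/(t - 2): now ∫(1/(t - 2)) dt + ∫(3/(t + 4)) dt + ∫(-2/(t + 5)) dt.
Step 2. Evaluate the standard form [assuming t > -5]: now -2*log(t + 5) + ∫(1/(t - 2)) dt + ∫(3/(t + 4)) dt.
Step 3. Evaluate the standard form [assuming t > 2]: now log(t - 2) - 2*log(t + 5) + ∫(3/(t + 4)) dt.
Step 4. Evaluate the standard form [assuming t > -4]: now log(t - 2) + 3*log(t + 4) - 2*log(t + 5).
Answer: log(t - 2) + 3*log(t + 4) - 2*log(t + 5).


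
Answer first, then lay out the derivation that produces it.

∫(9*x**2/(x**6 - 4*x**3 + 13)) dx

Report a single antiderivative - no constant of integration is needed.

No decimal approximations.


The answer is atan(x**3/3 - 2/3).
Step 1. Substitute u = x**3 - 2, turning ∫(9*x**2/(x**6 - 4*x**3 + 13)) dx into ∫(3/(u**2 + 9)) du: now ∫(3/(u**2 + 9)) du.
Step 2. Evaluate the standard form: now atan(u/3).
Step 3. Substitute back u = x**3 - 2: now atan(x**3/3 - 2/3).
Answer: atan(x**3/3 - 2/3).


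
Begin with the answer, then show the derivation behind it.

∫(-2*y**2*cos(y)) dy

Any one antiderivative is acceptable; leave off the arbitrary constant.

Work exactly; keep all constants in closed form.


The answer is -2*y**2*sin(y) - 4*y*cos(y) + 4*sin(y).
Step 1. Integrate ∫(-2*y**2*cos(y)) dy by parts with u = y**2, dv = (-2*cos(y)) dy, so v = -2*sin(y): now -2*y**2*sin(y) + ∫(4*y*sin(y)) dy.
Step 2. Integrate ∫(4*y*sin(y)) dy by parts with u = y, dv = (4*sin(y)) dy, so v = -4*cos(y): now -2*y**2*sin(y) - 4*y*cos(y) + ∫(4*cos(y)) dy.
Step 3. Evaluate the standard form: now -2*y**2*sin(y) - 4*y*cos(y) + 4*sin(y).
Answer: -2*y**2*sin(y) - 4*y*cos(y) + 4*sin(y).


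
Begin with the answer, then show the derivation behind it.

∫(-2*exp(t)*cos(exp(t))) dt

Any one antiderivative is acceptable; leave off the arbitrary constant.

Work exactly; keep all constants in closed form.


The answer is -2*sin(exp(t)).
Step 1. Substitute u = exp(t), turning ∫(-2*exp(t)*cos(exp(t))) dt into ∫(-2*cos(u)) du: now ∫(-2*cos(u)) du.
Step 2. Evaluate the standard form: now -2*sin(u).
Step 3. Substitute back u = exp(t): now -2*sin(exp(t)).
Answer: -2*sin(exp(t)).


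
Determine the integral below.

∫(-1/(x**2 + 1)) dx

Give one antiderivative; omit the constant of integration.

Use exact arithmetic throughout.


Answer: -atan(x).


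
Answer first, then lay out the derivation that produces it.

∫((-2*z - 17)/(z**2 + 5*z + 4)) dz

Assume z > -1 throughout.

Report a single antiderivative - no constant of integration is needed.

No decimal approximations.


The answer is -5*log(z + 1) + 3*log(z + 4).
Step 1. Decompose ∫((-2*z - 17)/(z**2 + 5*z + 4)) dz by partial fractions, (-2*z - 17)/(z**2 + 5*z + 4) = 3/(z + 4) - 5/(z + 1): now ∫(-5/(z + 1)) dz + ∫(3/(z + 4)) dz.
Step 2. Evaluate the standard form [assuming z > -1]: now -5*log(z + 1) + ∫(3/(z + 4)) dz.
Step 3. Evaluate the standard form [assuming z > -4]: now -5*log(z + 1) + 3*log(z + 4).
Answer: -5*log(z + 1) + 3*log(z + 4).


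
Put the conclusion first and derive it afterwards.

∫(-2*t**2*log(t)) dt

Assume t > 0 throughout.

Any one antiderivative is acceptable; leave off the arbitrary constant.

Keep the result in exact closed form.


The answer is -2*t**3*log(t)/3 + 2*t**3/9.
Step 1. Integrate ∫(-2*t**2*log(t)) dt by parts with u = log(t), dv = (-2*t**2) dt, so v = -2*t**3/3 [assuming t > 0]: now -2*t**3*log(t)/3 + ∫(2*t**2/3) dt.
Step 2. Evaluate the standard form: now -2*t**3*log(t)/3 + 2*t**3/9.
Answer: -2*t**3*log(t)/3 + 2*t**3/9.


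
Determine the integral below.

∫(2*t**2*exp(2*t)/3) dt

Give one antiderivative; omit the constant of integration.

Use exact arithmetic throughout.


Answer: t**2*exp(2*t)/3 - t*exp(2*t)/3 + exp(2*t)/6.


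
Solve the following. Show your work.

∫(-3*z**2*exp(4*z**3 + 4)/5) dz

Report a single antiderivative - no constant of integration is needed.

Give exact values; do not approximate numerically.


Step 1. Substitute u = z**3 + 1, turning ∫(-3*z**2*exp(4*z**3 + 4)/5) dz into ∫(-exp(4*u)/5) du: now ∫(-exp(4*u)/5) du.
Step 2. Evaluate the standard form: now -exp(4*u)/20.
Step 3. Substitute back u = z**3 + 1: now -exp(4*z**3 + 4)/20.
Answer: -exp(4*z**3 + 4)/20.


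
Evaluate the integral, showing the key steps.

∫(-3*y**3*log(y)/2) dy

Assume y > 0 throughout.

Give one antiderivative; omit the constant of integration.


Step 1. Integrate ∫(-3*y**3*log(y)/2) dy by parts with u = log(y), dv = (-3*y**3/2) dy, so v = -3*y**4/8 [assuming y > 0]: now -3*y**4*log(y)/8 + ∫(3*y**3/8) dy.
Step 2. Evaluate the standard form: now -3*y**4*log(y)/8 + 3*y**4/32.
Answer: -3*y**4*log(y)/8 + 3*y**4/32.


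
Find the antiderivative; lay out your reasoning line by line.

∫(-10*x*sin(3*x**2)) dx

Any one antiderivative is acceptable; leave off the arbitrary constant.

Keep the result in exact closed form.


Step 1. Substitute u = x**2, turning ∫(-10*x*sin(3*x**2)) dx into ∫(-5*sin(3*u)) du: now ∫(-5*sin(3*u)) du.
Step 2. Evaluate the standard form: now 5*cos(3*u)/3.
Step 3. Substitute back u = x**2: now 5*cos(3*x**2)/3.
Answer: 5*cos(3*x**2)/3.


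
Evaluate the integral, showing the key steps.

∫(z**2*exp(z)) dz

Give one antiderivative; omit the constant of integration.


Step 1. Integrate ∫(z**2*exp(z)) dz by parts with u = z**2, dv = (exp(z)) dz, so v = exp(z): now z**2*exp(z) + ∫(-2*z*exp(z)) dz.
Step 2. Integrate ∫(-2*z*exp(z)) dz by parts with u = z, dv = (-2*exp(z)) dz, so v = -2*exp(z): now z**2*exp(z) - 2*z*exp(z) + ∫(2*exp(z)) dz.
Step 3. Evaluate the standard form: now z**2*exp(z) - 2*z*exp(z) + 2*exp(z).
Answer: z**2*exp(z) - 2*z*exp(z) + 2*exp(z).


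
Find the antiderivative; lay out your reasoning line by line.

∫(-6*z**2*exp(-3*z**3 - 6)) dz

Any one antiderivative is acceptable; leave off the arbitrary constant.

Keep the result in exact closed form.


Step 1. Substitute u = z**3 + 2, turning ∫(-6*z**2*exp(-3*z**3 - 6)) dz into ∫(-2*exp(-3*u)) du: now ∫(-2*exp(-3*u)) du.
Step 2. Evaluate the standard form: now 2*exp(-3*u)/3.
Step 3. Substitute back u = z**3 + 2: now 2*exp(-3*z**3 - 6)/3.
Answer: 2*exp(-3*z**3 - 6)/3.
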